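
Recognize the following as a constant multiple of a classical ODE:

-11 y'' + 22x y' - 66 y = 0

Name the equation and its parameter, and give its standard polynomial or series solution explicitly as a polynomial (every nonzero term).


All three coefficients share the factor -11; dividing through by -11 gives  y'' - 2x y' + 6 y = 0.
This matches the Hermite equation y'' - 2x y' + 2n y = 0 with 2n = 6, so n = 3; the polynomial solution is H_3(x).
With y = sum_k a_k x^k, matching x^k gives (k+2)(k+1) a_{k+2} = 2(k - n) a_k = 2(k - 3) a_k. The right side vanishes at k = 3, so the series with the parity of 3 terminates at degree 3.
Standard normalization: leading coefficient of H_n is 2^n, so a_3 = 2^3 = 8. Work downward with a_k = (k+1)(k+2) a_{k+2} / (2(k - n)):
  a_1 = (2)(3)(8) / (2(1 - 3)) = 48/(-4) = -12
Hence H_3(x) = 8 x^3 - 12 x.

H_3(x); series = 8 x^3 - 12 x


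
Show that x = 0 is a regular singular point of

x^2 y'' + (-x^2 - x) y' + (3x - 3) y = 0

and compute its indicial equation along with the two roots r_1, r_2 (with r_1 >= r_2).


Divide by x^2 to reach normal form y'' + P_1(x) y' + P_2(x) y = 0 with P_1(x) = -1 - 1/x and P_2(x) = 3/x - 3/x^2.
x = 0 is a singular point because the y'-coefficient -1 - 1/x has a pole at x = 0 and the y-coefficient 3/x - 3/x^2 has a pole at x = 0.
It is a regular singular point because x P_1(x) = p(x) = -x - 1 and x^2 P_2(x) = q(x) = 3x - 3 are polynomials, hence analytic at x = 0.
p(0) = -1,  q(0) = -3.
Indicial equation: r(r-1) + p(0) r + q(0) = 0, i.e. r^2 + (p(0) - 1) r + q(0) = 0, i.e. r^2 - 2 r - 3 = 0.
Discriminant: (-2)^2 - 4(-3) = 16, so r = (2 ± 4)/2.
Solving: r_1 = 3, r_2 = -1.

indicial: r^2 - 2 r - 3 = 0; roots r_1 = 3, r_2 = -1


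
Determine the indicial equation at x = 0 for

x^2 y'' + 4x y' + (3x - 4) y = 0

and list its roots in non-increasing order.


Divide by x^2 to reach normal form y'' + P_1(x) y' + P_2(x) y = 0 with P_1(x) = 4/x and P_2(x) = 3/x - 4/x^2.
x = 0 is a singular point because the y'-coefficient 4/x has a pole at x = 0 and the y-coefficient 3/x - 4/x^2 has a pole at x = 0.
It is a regular singular point because x P_1(x) = p(x) = 4 and x^2 P_2(x) = q(x) = 3x - 4 are polynomials, hence analytic at x = 0.
p(0) = 4,  q(0) = -4.
Indicial equation: r(r-1) + p(0) r + q(0) = 0, i.e. r^2 + (p(0) - 1) r + q(0) = 0, i.e. r^2 + 3 r - 4 = 0.
Discriminant: (3)^2 - 4(-4) = 25, so r = (-3 ± 5)/2.
Solving: r_1 = 1, r_2 = -4.

indicial: r^2 + 3 r - 4 = 0; roots r_1 = 1, r_2 = -4


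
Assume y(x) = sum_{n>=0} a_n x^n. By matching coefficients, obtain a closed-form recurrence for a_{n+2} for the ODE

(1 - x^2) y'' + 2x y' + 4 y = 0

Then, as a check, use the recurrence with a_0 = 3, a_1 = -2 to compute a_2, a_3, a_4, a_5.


Substitute y = sum_n a_n x^n.
(1 - 1 x^2) y'' contributes (n+2)(n+1) a_{n+2} - n(n-1) a_n at x^n.
2 x y'(x) contributes 2 n a_n at x^n.
4 y(x) contributes 4 a_n at x^n.
Matching x^n: (n+2)(n+1) a_{n+2} + (-n(n-1) + 2 n + 4) a_n = 0.
Thus a_{n+2} = (n(n-1) - 2 n - 4) / ((n+1)(n+2)) * a_n.

Check with a_0 = 3, a_1 = -2 (apply the recurrence for n = 0, 1, 2, 3): a_0 = 3, a_1 = -2, a_2 = -6, a_3 = 2, a_4 = 3, a_5 = -2/5.

a_(n+2) = (n(n-1) - 2 n - 4) / ((n+1)(n+2)) * a_n; check: a_0 = 3, a_1 = -2, a_2 = -6, a_3 = 2, a_4 = 3, a_5 = -2/5


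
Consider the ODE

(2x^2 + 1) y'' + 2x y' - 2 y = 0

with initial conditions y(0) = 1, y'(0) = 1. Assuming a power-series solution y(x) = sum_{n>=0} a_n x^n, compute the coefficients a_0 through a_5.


Ansatz: y(x) = sum_{n>=0} a_n x^n, so y'(x) = sum_{n>=1} n a_n x^(n-1) and y''(x) = sum_{n>=2} n(n-1) a_n x^(n-2).
Substitute into P(x) y'' + Q(x) y' + R(x) y = 0 with P(x) = 2x^2 + 1, Q(x) = 2x, R(x) = -2, and match powers of x.
Initial conditions: a_0 = 1, a_1 = 1.
Setting the coefficient of each power of x to zero and solving order by order (substituting the coefficients already found):
  x^0: 2 a_2 - 2 a_0 = 0  ->  2 a_2 = 2 a_0 = 2  ->  a_2 = 1
  x^1: 6 a_3 = 0  ->  a_3 = 0
  x^2: 12 a_4 + 6 a_2 = 0  ->  12 a_4 = -6 a_2 = -6  ->  a_4 = -1/2
  x^3: 20 a_5 + 16 a_3 = 0  ->  20 a_5 = -16 a_3 = 0  ->  a_5 = 0
Truncated series: y(x) = 1 + x + x^2 - (1/2) x^4 + O(x^6).

a_0 = 1; a_1 = 1; a_2 = 1; a_3 = 0; a_4 = -1/2; a_5 = 0


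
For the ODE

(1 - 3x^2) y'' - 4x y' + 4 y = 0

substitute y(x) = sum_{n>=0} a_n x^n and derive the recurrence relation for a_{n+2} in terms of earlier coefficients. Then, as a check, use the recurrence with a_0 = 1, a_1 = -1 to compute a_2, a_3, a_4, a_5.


Substitute y = sum_n a_n x^n.
(1 - 3 x^2) y'' contributes (n+2)(n+1) a_{n+2} - 3 n(n-1) a_n at x^n.
-4 x y'(x) contributes -4 n a_n at x^n.
4 y(x) contributes 4 a_n at x^n.
Matching x^n: (n+2)(n+1) a_{n+2} + (-3 n(n-1) - 4 n + 4) a_n = 0.
Thus a_{n+2} = (3 n(n-1) + 4 n - 4) / ((n+1)(n+2)) * a_n.

Check with a_0 = 1, a_1 = -1 (apply the recurrence for n = 0, 1, 2, 3): a_0 = 1, a_1 = -1, a_2 = -2, a_3 = 0, a_4 = -5/3, a_5 = 0.

a_(n+2) = (3 n(n-1) + 4 n - 4) / ((n+1)(n+2)) * a_n; check: a_0 = 1, a_1 = -1, a_2 = -2, a_3 = 0, a_4 = -5/3, a_5 = 0


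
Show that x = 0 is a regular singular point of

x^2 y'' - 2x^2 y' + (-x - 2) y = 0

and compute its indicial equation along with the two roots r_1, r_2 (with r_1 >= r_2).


Divide by x^2 to reach normal form y'' + P_1(x) y' + P_2(x) y = 0 with P_1(x) = -2 and P_2(x) = -1/x - 2/x^2.
x = 0 is a singular point because the y-coefficient -1/x - 2/x^2 has a pole at x = 0.
It is a regular singular point because x P_1(x) = p(x) = -2x and x^2 P_2(x) = q(x) = -x - 2 are polynomials, hence analytic at x = 0.
p(0) = 0,  q(0) = -2.
Indicial equation: r(r-1) + p(0) r + q(0) = 0, i.e. r^2 + (p(0) - 1) r + q(0) = 0, i.e. r^2 - 1 r - 2 = 0.
Discriminant: (-1)^2 - 4(-2) = 9, so r = (1 ± 3)/2.
Solving: r_1 = 2, r_2 = -1.

indicial: r^2 - 1 r - 2 = 0; roots r_1 = 2, r_2 = -1


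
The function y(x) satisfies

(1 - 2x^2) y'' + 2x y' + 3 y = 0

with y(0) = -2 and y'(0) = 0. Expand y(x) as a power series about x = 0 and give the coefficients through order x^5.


Ansatz: y(x) = sum_{n>=0} a_n x^n, so y'(x) = sum_{n>=1} n a_n x^(n-1) and y''(x) = sum_{n>=2} n(n-1) a_n x^(n-2).
Substitute into P(x) y'' + Q(x) y' + R(x) y = 0 with P(x) = 1 - 2x^2, Q(x) = 2x, R(x) = 3, and match powers of x.
Initial conditions: a_0 = -2, a_1 = 0.
Setting the coefficient of each power of x to zero and solving order by order (substituting the coefficients already found):
  x^0: 2 a_2 + 3 a_0 = 0  ->  2 a_2 = -3 a_0 = 6  ->  a_2 = 3
  x^1: 6 a_3 + 5 a_1 = 0  ->  6 a_3 = -5 a_1 = 0  ->  a_3 = 0
  x^2: 12 a_4 + 3 a_2 = 0  ->  12 a_4 = -3 a_2 = -9  ->  a_4 = -3/4
  x^3: 20 a_5 - 3 a_3 = 0  ->  20 a_5 = 3 a_3 = 0  ->  a_5 = 0
Truncated series: y(x) = -2 + 3 x^2 - (3/4) x^4 + O(x^6).

a_0 = -2; a_1 = 0; a_2 = 3; a_3 = 0; a_4 = -3/4; a_5 = 0


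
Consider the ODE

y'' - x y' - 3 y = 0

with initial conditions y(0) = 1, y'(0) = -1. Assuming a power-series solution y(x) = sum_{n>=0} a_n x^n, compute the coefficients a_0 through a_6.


Ansatz: y(x) = sum_{n>=0} a_n x^n, so y'(x) = sum_{n>=1} n a_n x^(n-1) and y''(x) = sum_{n>=2} n(n-1) a_n x^(n-2).
Substitute into P(x) y'' + Q(x) y' + R(x) y = 0 with P(x) = 1, Q(x) = -x, R(x) = -3, and match powers of x.
Initial conditions: a_0 = 1, a_1 = -1.
Setting the coefficient of each power of x to zero and solving order by order (substituting the coefficients already found):
  x^0: 2 a_2 - 3 a_0 = 0  ->  2 a_2 = 3 a_0 = 3  ->  a_2 = 3/2
  x^1: 6 a_3 - 4 a_1 = 0  ->  6 a_3 = 4 a_1 = -4  ->  a_3 = -2/3
  x^2: 12 a_4 - 5 a_2 = 0  ->  12 a_4 = 5 a_2 = 15/2  ->  a_4 = 5/8
  x^3: 20 a_5 - 6 a_3 = 0  ->  20 a_5 = 6 a_3 = -4  ->  a_5 = -1/5
  x^4: 30 a_6 - 7 a_4 = 0  ->  30 a_6 = 7 a_4 = 35/8  ->  a_6 = 7/48
Truncated series: y(x) = 1 - x + (3/2) x^2 - (2/3) x^3 + (5/8) x^4 - (1/5) x^5 + (7/48) x^6 + O(x^7).

a_0 = 1; a_1 = -1; a_2 = 3/2; a_3 = -2/3; a_4 = 5/8; a_5 = -1/5; a_6 = 7/48


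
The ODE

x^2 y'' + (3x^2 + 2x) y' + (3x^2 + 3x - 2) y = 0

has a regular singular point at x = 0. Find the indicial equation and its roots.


Divide by x^2 to reach normal form y'' + P_1(x) y' + P_2(x) y = 0 with P_1(x) = 3 + 2/x and P_2(x) = 3 + 3/x - 2/x^2.
x = 0 is a singular point because the y'-coefficient 3 + 2/x has a pole at x = 0 and the y-coefficient 3 + 3/x - 2/x^2 has a pole at x = 0.
It is a regular singular point because x P_1(x) = p(x) = 3x + 2 and x^2 P_2(x) = q(x) = 3x^2 + 3x - 2 are polynomials, hence analytic at x = 0.
p(0) = 2,  q(0) = -2.
Indicial equation: r(r-1) + p(0) r + q(0) = 0, i.e. r^2 + (p(0) - 1) r + q(0) = 0, i.e. r^2 + 1 r - 2 = 0.
Discriminant: (1)^2 - 4(-2) = 9, so r = (-1 ± 3)/2.
Solving: r_1 = 1, r_2 = -2.

indicial: r^2 + 1 r - 2 = 0; roots r_1 = 1, r_2 = -2


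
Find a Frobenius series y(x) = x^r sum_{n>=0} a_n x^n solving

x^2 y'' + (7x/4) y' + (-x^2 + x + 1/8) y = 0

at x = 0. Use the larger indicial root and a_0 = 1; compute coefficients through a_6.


Write in Frobenius form y'' + (p(x)/x) y' + (q(x)/x^2) y = 0:
  p(x) = 7/4,  q(x) = -x^2 + x + 1/8.
Indicial equation: r(r-1) + (7/4) r + (1/8) = 0 -> roots r_1 = -1/4, r_2 = -1/2.
Take r = r_1 = -1/4. Let y(x) = x^r sum_{n>=0} a_n x^n with a_0 = 1.
Substitute y = x^r sum a_n x^n and match x^{r+n}. The recurrence is
  D(n) a_n + 1 a_{n-1} - 1 a_{n-2} = 0,  where D(n) = (r+n)(r+n-1) + (7/4)(r+n) + (1/8).
  a_n = [-1 a_{n-1} + 1 a_{n-2}] / D(n).
Since the indicial polynomial factors as (r - r_1)(r - r_2), D(n) = (r_1 + n - r_1)(r_1 + n - r_2) = n(n + 1/4).
Evaluating step by step (a_0 = 1):
  n = 1: D(1) = 1(1 + 1/4) = 5/4; numerator = -1(1) = -1; a_1 = (-1)/(5/4) = -4/5
  n = 2: D(2) = 2(2 + 1/4) = 9/2; numerator = -1(-4/5) + 1(1) = 9/5; a_2 = (9/5)/(9/2) = 2/5
  n = 3: D(3) = 3(3 + 1/4) = 39/4; numerator = -1(2/5) + 1(-4/5) = -6/5; a_3 = (-6/5)/(39/4) = -8/65
  n = 4: D(4) = 4(4 + 1/4) = 17; numerator = -1(-8/65) + 1(2/5) = 34/65; a_4 = (34/65)/(17) = 2/65
  n = 5: D(5) = 5(5 + 1/4) = 105/4; numerator = -1(2/65) + 1(-8/65) = -2/13; a_5 = (-2/13)/(105/4) = -8/1365
  n = 6: D(6) = 6(6 + 1/4) = 75/2; numerator = -1(-8/1365) + 1(2/65) = 10/273; a_6 = (10/273)/(75/2) = 4/4095

r = -1/4; a_0 = 1; a_1 = -4/5; a_2 = 2/5; a_3 = -8/65; a_4 = 2/65; a_5 = -8/1365; a_6 = 4/4095


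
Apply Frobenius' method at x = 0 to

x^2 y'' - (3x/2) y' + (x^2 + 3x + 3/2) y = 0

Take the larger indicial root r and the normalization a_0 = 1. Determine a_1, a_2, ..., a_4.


Write in Frobenius form y'' + (p(x)/x) y' + (q(x)/x^2) y = 0:
  p(x) = -3/2,  q(x) = x^2 + 3x + 3/2.
Indicial equation: r(r-1) + (-3/2) r + (3/2) = 0 -> roots r_1 = 3/2, r_2 = 1.
Take r = r_1 = 3/2. Let y(x) = x^r sum_{n>=0} a_n x^n with a_0 = 1.
Substitute y = x^r sum a_n x^n and match x^{r+n}. The recurrence is
  D(n) a_n + 3 a_{n-1} + 1 a_{n-2} = 0,  where D(n) = (r+n)(r+n-1) + (-3/2)(r+n) + (3/2).
  a_n = [-3 a_{n-1} - 1 a_{n-2}] / D(n).
Since the indicial polynomial factors as (r - r_1)(r - r_2), D(n) = (r_1 + n - r_1)(r_1 + n - r_2) = n(n + 1/2).
Evaluating step by step (a_0 = 1):
  n = 1: D(1) = 1(1 + 1/2) = 3/2; numerator = -3(1) = -3; a_1 = (-3)/(3/2) = -2
  n = 2: D(2) = 2(2 + 1/2) = 5; numerator = -3(-2) - 1(1) = 5; a_2 = (5)/(5) = 1
  n = 3: D(3) = 3(3 + 1/2) = 21/2; numerator = -3(1) - 1(-2) = -1; a_3 = (-1)/(21/2) = -2/21
  n = 4: D(4) = 4(4 + 1/2) = 18; numerator = -3(-2/21) - 1(1) = -5/7; a_4 = (-5/7)/(18) = -5/126

r = 3/2; a_0 = 1; a_1 = -2; a_2 = 1; a_3 = -2/21; a_4 = -5/126


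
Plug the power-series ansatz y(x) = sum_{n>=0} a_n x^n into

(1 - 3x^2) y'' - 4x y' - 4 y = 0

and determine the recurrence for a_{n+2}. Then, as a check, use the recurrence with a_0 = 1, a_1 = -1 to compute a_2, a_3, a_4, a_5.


Substitute y = sum_n a_n x^n.
(1 - 3 x^2) y'' contributes (n+2)(n+1) a_{n+2} - 3 n(n-1) a_n at x^n.
-4 x y'(x) contributes -4 n a_n at x^n.
-4 y(x) contributes -4 a_n at x^n.
Matching x^n: (n+2)(n+1) a_{n+2} + (-3 n(n-1) - 4 n - 4) a_n = 0.
Thus a_{n+2} = (3 n(n-1) + 4 n + 4) / ((n+1)(n+2)) * a_n.

Check with a_0 = 1, a_1 = -1 (apply the recurrence for n = 0, 1, 2, 3): a_0 = 1, a_1 = -1, a_2 = 2, a_3 = -4/3, a_4 = 3, a_5 = -34/15.

a_(n+2) = (3 n(n-1) + 4 n + 4) / ((n+1)(n+2)) * a_n; check: a_0 = 1, a_1 = -1, a_2 = 2, a_3 = -4/3, a_4 = 3, a_5 = -34/15


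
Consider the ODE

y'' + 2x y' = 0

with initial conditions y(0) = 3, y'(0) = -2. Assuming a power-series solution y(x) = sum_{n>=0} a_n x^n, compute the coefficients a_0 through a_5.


Ansatz: y(x) = sum_{n>=0} a_n x^n, so y'(x) = sum_{n>=1} n a_n x^(n-1) and y''(x) = sum_{n>=2} n(n-1) a_n x^(n-2).
Substitute into P(x) y'' + Q(x) y' + R(x) y = 0 with P(x) = 1, Q(x) = 2x, R(x) = 0, and match powers of x.
Initial conditions: a_0 = 3, a_1 = -2.
Setting the coefficient of each power of x to zero and solving order by order (substituting the coefficients already found):
  x^0: 2 a_2 = 0  ->  a_2 = 0
  x^1: 6 a_3 + 2 a_1 = 0  ->  6 a_3 = -2 a_1 = 4  ->  a_3 = 2/3
  x^2: 12 a_4 + 4 a_2 = 0  ->  12 a_4 = -4 a_2 = 0  ->  a_4 = 0
  x^3: 20 a_5 + 6 a_3 = 0  ->  20 a_5 = -6 a_3 = -4  ->  a_5 = -1/5
Truncated series: y(x) = 3 - 2 x + (2/3) x^3 - (1/5) x^5 + O(x^6).

a_0 = 3; a_1 = -2; a_2 = 0; a_3 = 2/3; a_4 = 0; a_5 = -1/5


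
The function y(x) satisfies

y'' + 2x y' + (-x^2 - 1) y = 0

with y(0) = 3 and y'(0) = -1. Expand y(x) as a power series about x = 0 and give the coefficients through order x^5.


Ansatz: y(x) = sum_{n>=0} a_n x^n, so y'(x) = sum_{n>=1} n a_n x^(n-1) and y''(x) = sum_{n>=2} n(n-1) a_n x^(n-2).
Substitute into P(x) y'' + Q(x) y' + R(x) y = 0 with P(x) = 1, Q(x) = 2x, R(x) = -x^2 - 1, and match powers of x.
Initial conditions: a_0 = 3, a_1 = -1.
Setting the coefficient of each power of x to zero and solving order by order (substituting the coefficients already found):
  x^0: 2 a_2 - a_0 = 0  ->  2 a_2 = a_0 = 3  ->  a_2 = 3/2
  x^1: 6 a_3 + a_1 = 0  ->  6 a_3 = -a_1 = 1  ->  a_3 = 1/6
  x^2: 12 a_4 + 3 a_2 - a_0 = 0  ->  12 a_4 = -3 a_2 + a_0 = -3/2  ->  a_4 = -1/8
  x^3: 20 a_5 + 5 a_3 - a_1 = 0  ->  20 a_5 = -5 a_3 + a_1 = -11/6  ->  a_5 = -11/120
Truncated series: y(x) = 3 - x + (3/2) x^2 + (1/6) x^3 - (1/8) x^4 - (11/120) x^5 + O(x^6).

a_0 = 3; a_1 = -1; a_2 = 3/2; a_3 = 1/6; a_4 = -1/8; a_5 = -11/120


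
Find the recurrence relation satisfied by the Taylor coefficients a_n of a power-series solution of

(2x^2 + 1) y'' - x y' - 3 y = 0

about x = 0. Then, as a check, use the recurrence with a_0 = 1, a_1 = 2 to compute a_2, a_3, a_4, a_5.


Substitute y = sum_n a_n x^n.
(1 + 2 x^2) y'' contributes (n+2)(n+1) a_{n+2} + 2 n(n-1) a_n at x^n.
-x y'(x) contributes -n a_n at x^n.
-3 y(x) contributes -3 a_n at x^n.
Matching x^n: (n+2)(n+1) a_{n+2} + (2 n(n-1) - n - 3) a_n = 0.
Thus a_{n+2} = (-2 n(n-1) + n + 3) / ((n+1)(n+2)) * a_n.

Check with a_0 = 1, a_1 = 2 (apply the recurrence for n = 0, 1, 2, 3): a_0 = 1, a_1 = 2, a_2 = 3/2, a_3 = 4/3, a_4 = 1/8, a_5 = -2/5.

a_(n+2) = (-2 n(n-1) + n + 3) / ((n+1)(n+2)) * a_n; check: a_0 = 1, a_1 = 2, a_2 = 3/2, a_3 = 4/3, a_4 = 1/8, a_5 = -2/5


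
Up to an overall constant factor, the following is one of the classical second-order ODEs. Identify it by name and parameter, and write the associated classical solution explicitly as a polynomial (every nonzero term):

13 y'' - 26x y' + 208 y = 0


All three coefficients share the factor 13; dividing through by 13 gives  y'' - 2x y' + 16 y = 0.
This matches the Hermite equation y'' - 2x y' + 2n y = 0 with 2n = 16, so n = 8; the polynomial solution is H_8(x).
With y = sum_k a_k x^k, matching x^k gives (k+2)(k+1) a_{k+2} = 2(k - n) a_k = 2(k - 8) a_k. The right side vanishes at k = 8, so the series with the parity of 8 terminates at degree 8.
Standard normalization: leading coefficient of H_n is 2^n, so a_8 = 2^8 = 256. Work downward with a_k = (k+1)(k+2) a_{k+2} / (2(k - n)):
  a_6 = (7)(8)(256) / (2(6 - 8)) = 14336/(-4) = -3584
  a_4 = (5)(6)(-3584) / (2(4 - 8)) = -107520/(-8) = 13440
  a_2 = (3)(4)(13440) / (2(2 - 8)) = 161280/(-12) = -13440
  a_0 = (1)(2)(-13440) / (2(0 - 8)) = -26880/(-16) = 1680
Hence H_8(x) = 256 x^8 - 3584 x^6 + 13440 x^4 - 13440 x^2 + 1680.

H_8(x); series = 256 x^8 - 3584 x^6 + 13440 x^4 - 13440 x^2 + 1680


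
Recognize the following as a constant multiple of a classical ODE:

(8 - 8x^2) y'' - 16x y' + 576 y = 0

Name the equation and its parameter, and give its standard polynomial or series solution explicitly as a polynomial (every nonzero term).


All three coefficients share the factor 8; dividing through by 8 gives  (1 - x^2) y'' - 2x y' + 72 y = 0.
This matches the Legendre equation (1 - x^2) y'' - 2x y' + n(n+1) y = 0 (note the -2x y' term) with n(n+1) = 72, so n = 8; the polynomial solution is P_8(x).
With y = sum_k a_k x^k, matching x^k gives (k+2)(k+1) a_{k+2} = [k(k+1) - n(n+1)] a_k = (k - 8)(k + 9) a_k. The right side vanishes at k = 8, so the series with the parity of 8 terminates at degree 8.
Standard normalization (P_n(1) = 1): leading coefficient (2n)!/(2^n (n!)^2) = 20922789888000/(256*1625702400) = 6435/128, so a_8 = 6435/128. Work downward with a_k = (k+1)(k+2) a_{k+2} / ((k - 8)(k + 9)):
  a_6 = (7)(8)(6435/128) / ((6 - 8)(6 + 9)) = (45045/16)/(-30) = -3003/32
  a_4 = (5)(6)(-3003/32) / ((4 - 8)(4 + 9)) = (-45045/16)/(-52) = 3465/64
  a_2 = (3)(4)(3465/64) / ((2 - 8)(2 + 9)) = (10395/16)/(-66) = -315/32
  a_0 = (1)(2)(-315/32) / ((0 - 8)(0 + 9)) = (-315/16)/(-72) = 35/128
Hence P_8(x) = 6435 x^8/128 - 3003 x^6/32 + 3465 x^4/64 - 315 x^2/32 + 35/128.

P_8(x); series = 6435 x^8/128 - 3003 x^6/32 + 3465 x^4/64 - 315 x^2/32 + 35/128


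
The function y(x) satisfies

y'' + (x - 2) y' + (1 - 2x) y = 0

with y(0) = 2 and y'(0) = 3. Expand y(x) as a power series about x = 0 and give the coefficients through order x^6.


Ansatz: y(x) = sum_{n>=0} a_n x^n, so y'(x) = sum_{n>=1} n a_n x^(n-1) and y''(x) = sum_{n>=2} n(n-1) a_n x^(n-2).
Substitute into P(x) y'' + Q(x) y' + R(x) y = 0 with P(x) = 1, Q(x) = x - 2, R(x) = 1 - 2x, and match powers of x.
Initial conditions: a_0 = 2, a_1 = 3.
Setting the coefficient of each power of x to zero and solving order by order (substituting the coefficients already found):
  x^0: 2 a_2 - 2 a_1 + a_0 = 0  ->  2 a_2 = 2 a_1 - a_0 = 4  ->  a_2 = 2
  x^1: 6 a_3 - 4 a_2 + 2 a_1 - 2 a_0 = 0  ->  6 a_3 = 4 a_2 - 2 a_1 + 2 a_0 = 6  ->  a_3 = 1
  x^2: 12 a_4 - 6 a_3 + 3 a_2 - 2 a_1 = 0  ->  12 a_4 = 6 a_3 - 3 a_2 + 2 a_1 = 6  ->  a_4 = 1/2
  x^3: 20 a_5 - 8 a_4 + 4 a_3 - 2 a_2 = 0  ->  20 a_5 = 8 a_4 - 4 a_3 + 2 a_2 = 4  ->  a_5 = 1/5
  x^4: 30 a_6 - 10 a_5 + 5 a_4 - 2 a_3 = 0  ->  30 a_6 = 10 a_5 - 5 a_4 + 2 a_3 = 3/2  ->  a_6 = 1/20
Truncated series: y(x) = 2 + 3 x + 2 x^2 + x^3 + (1/2) x^4 + (1/5) x^5 + (1/20) x^6 + O(x^7).

a_0 = 2; a_1 = 3; a_2 = 2; a_3 = 1; a_4 = 1/2; a_5 = 1/5; a_6 = 1/20


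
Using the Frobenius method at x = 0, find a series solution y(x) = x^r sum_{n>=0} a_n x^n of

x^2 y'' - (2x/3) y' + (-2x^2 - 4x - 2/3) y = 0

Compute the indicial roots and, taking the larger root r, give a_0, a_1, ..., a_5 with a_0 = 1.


Write in Frobenius form y'' + (p(x)/x) y' + (q(x)/x^2) y = 0:
  p(x) = -2/3,  q(x) = -2x^2 - 4x - 2/3.
Indicial equation: r(r-1) + (-2/3) r + (-2/3) = 0 -> roots r_1 = 2, r_2 = -1/3.
Take r = r_1 = 2. Let y(x) = x^r sum_{n>=0} a_n x^n with a_0 = 1.
Substitute y = x^r sum a_n x^n and match x^{r+n}. The recurrence is
  D(n) a_n - 4 a_{n-1} - 2 a_{n-2} = 0,  where D(n) = (r+n)(r+n-1) + (-2/3)(r+n) + (-2/3).
  a_n = [4 a_{n-1} + 2 a_{n-2}] / D(n).
Since the indicial polynomial factors as (r - r_1)(r - r_2), D(n) = (r_1 + n - r_1)(r_1 + n - r_2) = n(n + 7/3).
Evaluating step by step (a_0 = 1):
  n = 1: D(1) = 1(1 + 7/3) = 10/3; numerator = 4(1) = 4; a_1 = (4)/(10/3) = 6/5
  n = 2: D(2) = 2(2 + 7/3) = 26/3; numerator = 4(6/5) + 2(1) = 34/5; a_2 = (34/5)/(26/3) = 51/65
  n = 3: D(3) = 3(3 + 7/3) = 16; numerator = 4(51/65) + 2(6/5) = 72/13; a_3 = (72/13)/(16) = 9/26
  n = 4: D(4) = 4(4 + 7/3) = 76/3; numerator = 4(9/26) + 2(51/65) = 192/65; a_4 = (192/65)/(76/3) = 144/1235
  n = 5: D(5) = 5(5 + 7/3) = 110/3; numerator = 4(144/1235) + 2(9/26) = 1431/1235; a_5 = (1431/1235)/(110/3) = 4293/135850

r = 2; a_0 = 1; a_1 = 6/5; a_2 = 51/65; a_3 = 9/26; a_4 = 144/1235; a_5 = 4293/135850


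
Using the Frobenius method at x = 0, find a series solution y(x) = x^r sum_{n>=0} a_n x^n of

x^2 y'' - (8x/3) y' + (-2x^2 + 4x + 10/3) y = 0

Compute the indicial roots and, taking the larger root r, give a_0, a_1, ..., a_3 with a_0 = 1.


Write in Frobenius form y'' + (p(x)/x) y' + (q(x)/x^2) y = 0:
  p(x) = -8/3,  q(x) = -2x^2 + 4x + 10/3.
Indicial equation: r(r-1) + (-8/3) r + (10/3) = 0 -> roots r_1 = 2, r_2 = 5/3.
Take r = r_1 = 2. Let y(x) = x^r sum_{n>=0} a_n x^n with a_0 = 1.
Substitute y = x^r sum a_n x^n and match x^{r+n}. The recurrence is
  D(n) a_n + 4 a_{n-1} - 2 a_{n-2} = 0,  where D(n) = (r+n)(r+n-1) + (-8/3)(r+n) + (10/3).
  a_n = [-4 a_{n-1} + 2 a_{n-2}] / D(n).
Since the indicial polynomial factors as (r - r_1)(r - r_2), D(n) = (r_1 + n - r_1)(r_1 + n - r_2) = n(n + 1/3).
Evaluating step by step (a_0 = 1):
  n = 1: D(1) = 1(1 + 1/3) = 4/3; numerator = -4(1) = -4; a_1 = (-4)/(4/3) = -3
  n = 2: D(2) = 2(2 + 1/3) = 14/3; numerator = -4(-3) + 2(1) = 14; a_2 = (14)/(14/3) = 3
  n = 3: D(3) = 3(3 + 1/3) = 10; numerator = -4(3) + 2(-3) = -18; a_3 = (-18)/(10) = -9/5

r = 2; a_0 = 1; a_1 = -3; a_2 = 3; a_3 = -9/5


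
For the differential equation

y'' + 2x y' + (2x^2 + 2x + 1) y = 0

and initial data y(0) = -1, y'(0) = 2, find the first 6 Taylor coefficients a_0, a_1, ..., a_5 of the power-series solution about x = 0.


Ansatz: y(x) = sum_{n>=0} a_n x^n, so y'(x) = sum_{n>=1} n a_n x^(n-1) and y''(x) = sum_{n>=2} n(n-1) a_n x^(n-2).
Substitute into P(x) y'' + Q(x) y' + R(x) y = 0 with P(x) = 1, Q(x) = 2x, R(x) = 2x^2 + 2x + 1, and match powers of x.
Initial conditions: a_0 = -1, a_1 = 2.
Setting the coefficient of each power of x to zero and solving order by order (substituting the coefficients already found):
  x^0: 2 a_2 + a_0 = 0  ->  2 a_2 = -a_0 = 1  ->  a_2 = 1/2
  x^1: 6 a_3 + 3 a_1 + 2 a_0 = 0  ->  6 a_3 = -3 a_1 - 2 a_0 = -4  ->  a_3 = -2/3
  x^2: 12 a_4 + 5 a_2 + 2 a_1 + 2 a_0 = 0  ->  12 a_4 = -5 a_2 - 2 a_1 - 2 a_0 = -9/2  ->  a_4 = -3/8
  x^3: 20 a_5 + 7 a_3 + 2 a_2 + 2 a_1 = 0  ->  20 a_5 = -7 a_3 - 2 a_2 - 2 a_1 = -1/3  ->  a_5 = -1/60
Truncated series: y(x) = -1 + 2 x + (1/2) x^2 - (2/3) x^3 - (3/8) x^4 - (1/60) x^5 + O(x^6).

a_0 = -1; a_1 = 2; a_2 = 1/2; a_3 = -2/3; a_4 = -3/8; a_5 = -1/60


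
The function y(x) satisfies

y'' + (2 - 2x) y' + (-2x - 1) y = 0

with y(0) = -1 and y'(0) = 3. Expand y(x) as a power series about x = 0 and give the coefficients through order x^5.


Ansatz: y(x) = sum_{n>=0} a_n x^n, so y'(x) = sum_{n>=1} n a_n x^(n-1) and y''(x) = sum_{n>=2} n(n-1) a_n x^(n-2).
Substitute into P(x) y'' + Q(x) y' + R(x) y = 0 with P(x) = 1, Q(x) = 2 - 2x, R(x) = -2x - 1, and match powers of x.
Initial conditions: a_0 = -1, a_1 = 3.
Setting the coefficient of each power of x to zero and solving order by order (substituting the coefficients already found):
  x^0: 2 a_2 + 2 a_1 - a_0 = 0  ->  2 a_2 = -2 a_1 + a_0 = -7  ->  a_2 = -7/2
  x^1: 6 a_3 + 4 a_2 - 3 a_1 - 2 a_0 = 0  ->  6 a_3 = -4 a_2 + 3 a_1 + 2 a_0 = 21  ->  a_3 = 7/2
  x^2: 12 a_4 + 6 a_3 - 5 a_2 - 2 a_1 = 0  ->  12 a_4 = -6 a_3 + 5 a_2 + 2 a_1 = -65/2  ->  a_4 = -65/24
  x^3: 20 a_5 + 8 a_4 - 7 a_3 - 2 a_2 = 0  ->  20 a_5 = -8 a_4 + 7 a_3 + 2 a_2 = 235/6  ->  a_5 = 47/24
Truncated series: y(x) = -1 + 3 x - (7/2) x^2 + (7/2) x^3 - (65/24) x^4 + (47/24) x^5 + O(x^6).

a_0 = -1; a_1 = 3; a_2 = -7/2; a_3 = 7/2; a_4 = -65/24; a_5 = 47/24


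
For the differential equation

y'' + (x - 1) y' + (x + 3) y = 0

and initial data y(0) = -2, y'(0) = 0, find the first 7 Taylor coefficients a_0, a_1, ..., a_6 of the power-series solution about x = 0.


Ansatz: y(x) = sum_{n>=0} a_n x^n, so y'(x) = sum_{n>=1} n a_n x^(n-1) and y''(x) = sum_{n>=2} n(n-1) a_n x^(n-2).
Substitute into P(x) y'' + Q(x) y' + R(x) y = 0 with P(x) = 1, Q(x) = x - 1, R(x) = x + 3, and match powers of x.
Initial conditions: a_0 = -2, a_1 = 0.
Setting the coefficient of each power of x to zero and solving order by order (substituting the coefficients already found):
  x^0: 2 a_2 - a_1 + 3 a_0 = 0  ->  2 a_2 = a_1 - 3 a_0 = 6  ->  a_2 = 3
  x^1: 6 a_3 - 2 a_2 + 4 a_1 + a_0 = 0  ->  6 a_3 = 2 a_2 - 4 a_1 - a_0 = 8  ->  a_3 = 4/3
  x^2: 12 a_4 - 3 a_3 + 5 a_2 + a_1 = 0  ->  12 a_4 = 3 a_3 - 5 a_2 - a_1 = -11  ->  a_4 = -11/12
  x^3: 20 a_5 - 4 a_4 + 6 a_3 + a_2 = 0  ->  20 a_5 = 4 a_4 - 6 a_3 - a_2 = -44/3  ->  a_5 = -11/15
  x^4: 30 a_6 - 5 a_5 + 7 a_4 + a_3 = 0  ->  30 a_6 = 5 a_5 - 7 a_4 - a_3 = 17/12  ->  a_6 = 17/360
Truncated series: y(x) = -2 + 3 x^2 + (4/3) x^3 - (11/12) x^4 - (11/15) x^5 + (17/360) x^6 + O(x^7).

a_0 = -2; a_1 = 0; a_2 = 3; a_3 = 4/3; a_4 = -11/12; a_5 = -11/15; a_6 = 17/360


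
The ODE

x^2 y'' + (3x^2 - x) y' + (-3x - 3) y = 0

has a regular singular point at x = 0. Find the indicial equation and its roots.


Divide by x^2 to reach normal form y'' + P_1(x) y' + P_2(x) y = 0 with P_1(x) = 3 - 1/x and P_2(x) = -3/x - 3/x^2.
x = 0 is a singular point because the y'-coefficient 3 - 1/x has a pole at x = 0 and the y-coefficient -3/x - 3/x^2 has a pole at x = 0.
It is a regular singular point because x P_1(x) = p(x) = 3x - 1 and x^2 P_2(x) = q(x) = -3x - 3 are polynomials, hence analytic at x = 0.
p(0) = -1,  q(0) = -3.
Indicial equation: r(r-1) + p(0) r + q(0) = 0, i.e. r^2 + (p(0) - 1) r + q(0) = 0, i.e. r^2 - 2 r - 3 = 0.
Discriminant: (-2)^2 - 4(-3) = 16, so r = (2 ± 4)/2.
Solving: r_1 = 3, r_2 = -1.

indicial: r^2 - 2 r - 3 = 0; roots r_1 = 3, r_2 = -1


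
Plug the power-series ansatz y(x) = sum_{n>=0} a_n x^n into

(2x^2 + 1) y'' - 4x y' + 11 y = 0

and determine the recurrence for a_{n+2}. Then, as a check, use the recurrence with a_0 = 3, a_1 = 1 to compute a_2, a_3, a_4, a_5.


Substitute y = sum_n a_n x^n.
(1 + 2 x^2) y'' contributes (n+2)(n+1) a_{n+2} + 2 n(n-1) a_n at x^n.
-4 x y'(x) contributes -4 n a_n at x^n.
11 y(x) contributes 11 a_n at x^n.
Matching x^n: (n+2)(n+1) a_{n+2} + (2 n(n-1) - 4 n + 11) a_n = 0.
Thus a_{n+2} = (-2 n(n-1) + 4 n - 11) / ((n+1)(n+2)) * a_n.

Check with a_0 = 3, a_1 = 1 (apply the recurrence for n = 0, 1, 2, 3): a_0 = 3, a_1 = 1, a_2 = -33/2, a_3 = -7/6, a_4 = 77/8, a_5 = 77/120.

a_(n+2) = (-2 n(n-1) + 4 n - 11) / ((n+1)(n+2)) * a_n; check: a_0 = 3, a_1 = 1, a_2 = -33/2, a_3 = -7/6, a_4 = 77/8, a_5 = 77/120


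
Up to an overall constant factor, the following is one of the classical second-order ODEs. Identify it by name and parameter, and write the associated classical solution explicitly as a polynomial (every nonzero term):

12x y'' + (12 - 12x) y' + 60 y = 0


All three coefficients share the factor 12; dividing through by 12 gives  x y'' + (1 - x) y' + 5 y = 0.
This matches the Laguerre equation x y'' + (1 - x) y' + n y = 0 with n = 5; the polynomial solution is L_5(x).
With y = sum_k a_k x^k, matching x^k gives (k+1)k a_{k+1} + (k+1) a_{k+1} - k a_k + n a_k = 0, i.e. (k+1)^2 a_{k+1} = (k - n) a_k = (k - 5) a_k. The right side vanishes at k = 5, so the series terminates at degree 5.
Standard normalization L_n(0) = 1 gives a_0 = 1. Work upward with a_{k+1} = (k - 5) a_k / (k+1)^2:
  a_1 = (0 - 5)(1) / 1^2 = -5/1 = -5
  a_2 = (1 - 5)(-5) / 2^2 = 20/4 = 5
  a_3 = (2 - 5)(5) / 3^2 = -15/9 = -5/3
  a_4 = (3 - 5)(-5/3) / 4^2 = (10/3)/16 = 5/24
  a_5 = (4 - 5)(5/24) / 5^2 = (-5/24)/25 = -1/120
Hence L_5(x) = -x^5/120 + 5 x^4/24 - 5 x^3/3 + 5 x^2 - 5 x + 1.

L_5(x); series = -x^5/120 + 5 x^4/24 - 5 x^3/3 + 5 x^2 - 5 x + 1


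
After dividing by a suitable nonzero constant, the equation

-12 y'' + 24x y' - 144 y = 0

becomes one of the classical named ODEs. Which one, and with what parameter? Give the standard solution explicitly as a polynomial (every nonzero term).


All three coefficients share the factor -12; dividing through by -12 gives  y'' - 2x y' + 12 y = 0.
This matches the Hermite equation y'' - 2x y' + 2n y = 0 with 2n = 12, so n = 6; the polynomial solution is H_6(x).
With y = sum_k a_k x^k, matching x^k gives (k+2)(k+1) a_{k+2} = 2(k - n) a_k = 2(k - 6) a_k. The right side vanishes at k = 6, so the series with the parity of 6 terminates at degree 6.
Standard normalization: leading coefficient of H_n is 2^n, so a_6 = 2^6 = 64. Work downward with a_k = (k+1)(k+2) a_{k+2} / (2(k - n)):
  a_4 = (5)(6)(64) / (2(4 - 6)) = 1920/(-4) = -480
  a_2 = (3)(4)(-480) / (2(2 - 6)) = -5760/(-8) = 720
  a_0 = (1)(2)(720) / (2(0 - 6)) = 1440/(-12) = -120
Hence H_6(x) = 64 x^6 - 480 x^4 + 720 x^2 - 120.

H_6(x); series = 64 x^6 - 480 x^4 + 720 x^2 - 120


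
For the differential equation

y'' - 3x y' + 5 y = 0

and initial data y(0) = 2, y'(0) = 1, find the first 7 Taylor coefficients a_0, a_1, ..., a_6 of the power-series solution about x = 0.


Ansatz: y(x) = sum_{n>=0} a_n x^n, so y'(x) = sum_{n>=1} n a_n x^(n-1) and y''(x) = sum_{n>=2} n(n-1) a_n x^(n-2).
Substitute into P(x) y'' + Q(x) y' + R(x) y = 0 with P(x) = 1, Q(x) = -3x, R(x) = 5, and match powers of x.
Initial conditions: a_0 = 2, a_1 = 1.
Setting the coefficient of each power of x to zero and solving order by order (substituting the coefficients already found):
  x^0: 2 a_2 + 5 a_0 = 0  ->  2 a_2 = -5 a_0 = -10  ->  a_2 = -5
  x^1: 6 a_3 + 2 a_1 = 0  ->  6 a_3 = -2 a_1 = -2  ->  a_3 = -1/3
  x^2: 12 a_4 - a_2 = 0  ->  12 a_4 = a_2 = -5  ->  a_4 = -5/12
  x^3: 20 a_5 - 4 a_3 = 0  ->  20 a_5 = 4 a_3 = -4/3  ->  a_5 = -1/15
  x^4: 30 a_6 - 7 a_4 = 0  ->  30 a_6 = 7 a_4 = -35/12  ->  a_6 = -7/72
Truncated series: y(x) = 2 + x - 5 x^2 - (1/3) x^3 - (5/12) x^4 - (1/15) x^5 - (7/72) x^6 + O(x^7).

a_0 = 2; a_1 = 1; a_2 = -5; a_3 = -1/3; a_4 = -5/12; a_5 = -1/15; a_6 = -7/72


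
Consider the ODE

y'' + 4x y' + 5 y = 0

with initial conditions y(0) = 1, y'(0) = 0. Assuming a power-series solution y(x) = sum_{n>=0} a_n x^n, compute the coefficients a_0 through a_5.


Ansatz: y(x) = sum_{n>=0} a_n x^n, so y'(x) = sum_{n>=1} n a_n x^(n-1) and y''(x) = sum_{n>=2} n(n-1) a_n x^(n-2).
Substitute into P(x) y'' + Q(x) y' + R(x) y = 0 with P(x) = 1, Q(x) = 4x, R(x) = 5, and match powers of x.
Initial conditions: a_0 = 1, a_1 = 0.
Setting the coefficient of each power of x to zero and solving order by order (substituting the coefficients already found):
  x^0: 2 a_2 + 5 a_0 = 0  ->  2 a_2 = -5 a_0 = -5  ->  a_2 = -5/2
  x^1: 6 a_3 + 9 a_1 = 0  ->  6 a_3 = -9 a_1 = 0  ->  a_3 = 0
  x^2: 12 a_4 + 13 a_2 = 0  ->  12 a_4 = -13 a_2 = 65/2  ->  a_4 = 65/24
  x^3: 20 a_5 + 17 a_3 = 0  ->  20 a_5 = -17 a_3 = 0  ->  a_5 = 0
Truncated series: y(x) = 1 - (5/2) x^2 + (65/24) x^4 + O(x^6).

a_0 = 1; a_1 = 0; a_2 = -5/2; a_3 = 0; a_4 = 65/24; a_5 = 0


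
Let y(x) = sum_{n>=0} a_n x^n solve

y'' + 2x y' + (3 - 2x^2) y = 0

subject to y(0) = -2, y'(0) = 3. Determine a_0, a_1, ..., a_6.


Ansatz: y(x) = sum_{n>=0} a_n x^n, so y'(x) = sum_{n>=1} n a_n x^(n-1) and y''(x) = sum_{n>=2} n(n-1) a_n x^(n-2).
Substitute into P(x) y'' + Q(x) y' + R(x) y = 0 with P(x) = 1, Q(x) = 2x, R(x) = 3 - 2x^2, and match powers of x.
Initial conditions: a_0 = -2, a_1 = 3.
Setting the coefficient of each power of x to zero and solving order by order (substituting the coefficients already found):
  x^0: 2 a_2 + 3 a_0 = 0  ->  2 a_2 = -3 a_0 = 6  ->  a_2 = 3
  x^1: 6 a_3 + 5 a_1 = 0  ->  6 a_3 = -5 a_1 = -15  ->  a_3 = -5/2
  x^2: 12 a_4 + 7 a_2 - 2 a_0 = 0  ->  12 a_4 = -7 a_2 + 2 a_0 = -25  ->  a_4 = -25/12
  x^3: 20 a_5 + 9 a_3 - 2 a_1 = 0  ->  20 a_5 = -9 a_3 + 2 a_1 = 57/2  ->  a_5 = 57/40
  x^4: 30 a_6 + 11 a_4 - 2 a_2 = 0  ->  30 a_6 = -11 a_4 + 2 a_2 = 347/12  ->  a_6 = 347/360
Truncated series: y(x) = -2 + 3 x + 3 x^2 - (5/2) x^3 - (25/12) x^4 + (57/40) x^5 + (347/360) x^6 + O(x^7).

a_0 = -2; a_1 = 3; a_2 = 3; a_3 = -5/2; a_4 = -25/12; a_5 = 57/40; a_6 = 347/360


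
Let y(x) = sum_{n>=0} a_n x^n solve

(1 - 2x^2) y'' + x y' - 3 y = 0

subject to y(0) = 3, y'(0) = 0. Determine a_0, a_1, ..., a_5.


Ansatz: y(x) = sum_{n>=0} a_n x^n, so y'(x) = sum_{n>=1} n a_n x^(n-1) and y''(x) = sum_{n>=2} n(n-1) a_n x^(n-2).
Substitute into P(x) y'' + Q(x) y' + R(x) y = 0 with P(x) = 1 - 2x^2, Q(x) = x, R(x) = -3, and match powers of x.
Initial conditions: a_0 = 3, a_1 = 0.
Setting the coefficient of each power of x to zero and solving order by order (substituting the coefficients already found):
  x^0: 2 a_2 - 3 a_0 = 0  ->  2 a_2 = 3 a_0 = 9  ->  a_2 = 9/2
  x^1: 6 a_3 - 2 a_1 = 0  ->  6 a_3 = 2 a_1 = 0  ->  a_3 = 0
  x^2: 12 a_4 - 5 a_2 = 0  ->  12 a_4 = 5 a_2 = 45/2  ->  a_4 = 15/8
  x^3: 20 a_5 - 12 a_3 = 0  ->  20 a_5 = 12 a_3 = 0  ->  a_5 = 0
Truncated series: y(x) = 3 + (9/2) x^2 + (15/8) x^4 + O(x^6).

a_0 = 3; a_1 = 0; a_2 = 9/2; a_3 = 0; a_4 = 15/8; a_5 = 0


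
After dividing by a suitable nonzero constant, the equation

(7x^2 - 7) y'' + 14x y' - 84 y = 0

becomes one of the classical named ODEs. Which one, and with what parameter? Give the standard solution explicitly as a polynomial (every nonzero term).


All three coefficients share the factor -7; dividing through by -7 gives  (1 - x^2) y'' - 2x y' + 12 y = 0.
This matches the Legendre equation (1 - x^2) y'' - 2x y' + n(n+1) y = 0 (note the -2x y' term) with n(n+1) = 12, so n = 3; the polynomial solution is P_3(x).
With y = sum_k a_k x^k, matching x^k gives (k+2)(k+1) a_{k+2} = [k(k+1) - n(n+1)] a_k = (k - 3)(k + 4) a_k. The right side vanishes at k = 3, so the series with the parity of 3 terminates at degree 3.
Standard normalization (P_n(1) = 1): leading coefficient (2n)!/(2^n (n!)^2) = 720/(8*36) = 5/2, so a_3 = 5/2. Work downward with a_k = (k+1)(k+2) a_{k+2} / ((k - 3)(k + 4)):
  a_1 = (2)(3)(5/2) / ((1 - 3)(1 + 4)) = 15/(-10) = -3/2
Hence P_3(x) = 5 x^3/2 - 3 x/2.

P_3(x); series = 5 x^3/2 - 3 x/2


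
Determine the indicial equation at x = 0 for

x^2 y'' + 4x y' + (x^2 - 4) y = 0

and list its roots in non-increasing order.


Divide by x^2 to reach normal form y'' + P_1(x) y' + P_2(x) y = 0 with P_1(x) = 4/x and P_2(x) = 1 - 4/x^2.
x = 0 is a singular point because the y'-coefficient 4/x has a pole at x = 0 and the y-coefficient 1 - 4/x^2 has a pole at x = 0.
It is a regular singular point because x P_1(x) = p(x) = 4 and x^2 P_2(x) = q(x) = x^2 - 4 are polynomials, hence analytic at x = 0.
p(0) = 4,  q(0) = -4.
Indicial equation: r(r-1) + p(0) r + q(0) = 0, i.e. r^2 + (p(0) - 1) r + q(0) = 0, i.e. r^2 + 3 r - 4 = 0.
Discriminant: (3)^2 - 4(-4) = 25, so r = (-3 ± 5)/2.
Solving: r_1 = 1, r_2 = -4.

indicial: r^2 + 3 r - 4 = 0; roots r_1 = 1, r_2 = -4


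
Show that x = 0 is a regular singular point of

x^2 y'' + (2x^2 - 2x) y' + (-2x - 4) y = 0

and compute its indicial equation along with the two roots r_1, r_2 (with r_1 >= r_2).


Divide by x^2 to reach normal form y'' + P_1(x) y' + P_2(x) y = 0 with P_1(x) = 2 - 2/x and P_2(x) = -2/x - 4/x^2.
x = 0 is a singular point because the y'-coefficient 2 - 2/x has a pole at x = 0 and the y-coefficient -2/x - 4/x^2 has a pole at x = 0.
It is a regular singular point because x P_1(x) = p(x) = 2x - 2 and x^2 P_2(x) = q(x) = -2x - 4 are polynomials, hence analytic at x = 0.
p(0) = -2,  q(0) = -4.
Indicial equation: r(r-1) + p(0) r + q(0) = 0, i.e. r^2 + (p(0) - 1) r + q(0) = 0, i.e. r^2 - 3 r - 4 = 0.
Discriminant: (-3)^2 - 4(-4) = 25, so r = (3 ± 5)/2.
Solving: r_1 = 4, r_2 = -1.

indicial: r^2 - 3 r - 4 = 0; roots r_1 = 4, r_2 = -1


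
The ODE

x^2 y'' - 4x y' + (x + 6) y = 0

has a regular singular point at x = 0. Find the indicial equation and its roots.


Divide by x^2 to reach normal form y'' + P_1(x) y' + P_2(x) y = 0 with P_1(x) = -4/x and P_2(x) = 1/x + 6/x^2.
x = 0 is a singular point because the y'-coefficient -4/x has a pole at x = 0 and the y-coefficient 1/x + 6/x^2 has a pole at x = 0.
It is a regular singular point because x P_1(x) = p(x) = -4 and x^2 P_2(x) = q(x) = x + 6 are polynomials, hence analytic at x = 0.
p(0) = -4,  q(0) = 6.
Indicial equation: r(r-1) + p(0) r + q(0) = 0, i.e. r^2 + (p(0) - 1) r + q(0) = 0, i.e. r^2 - 5 r + 6 = 0.
Discriminant: (-5)^2 - 4(6) = 1, so r = (5 ± 1)/2.
Solving: r_1 = 3, r_2 = 2.

indicial: r^2 - 5 r + 6 = 0; roots r_1 = 3, r_2 = 2


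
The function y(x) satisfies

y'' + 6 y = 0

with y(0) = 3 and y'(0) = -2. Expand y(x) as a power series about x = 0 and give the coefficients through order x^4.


Ansatz: y(x) = sum_{n>=0} a_n x^n, so y'(x) = sum_{n>=1} n a_n x^(n-1) and y''(x) = sum_{n>=2} n(n-1) a_n x^(n-2).
Substitute into P(x) y'' + Q(x) y' + R(x) y = 0 with P(x) = 1, Q(x) = 0, R(x) = 6, and match powers of x.
Initial conditions: a_0 = 3, a_1 = -2.
Setting the coefficient of each power of x to zero and solving order by order (substituting the coefficients already found):
  x^0: 2 a_2 + 6 a_0 = 0  ->  2 a_2 = -6 a_0 = -18  ->  a_2 = -9
  x^1: 6 a_3 + 6 a_1 = 0  ->  6 a_3 = -6 a_1 = 12  ->  a_3 = 2
  x^2: 12 a_4 + 6 a_2 = 0  ->  12 a_4 = -6 a_2 = 54  ->  a_4 = 9/2
Truncated series: y(x) = 3 - 2 x - 9 x^2 + 2 x^3 + (9/2) x^4 + O(x^5).

a_0 = 3; a_1 = -2; a_2 = -9; a_3 = 2; a_4 = 9/2


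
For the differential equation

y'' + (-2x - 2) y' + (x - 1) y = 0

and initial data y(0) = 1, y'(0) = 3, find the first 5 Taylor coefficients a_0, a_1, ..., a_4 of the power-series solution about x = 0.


Ansatz: y(x) = sum_{n>=0} a_n x^n, so y'(x) = sum_{n>=1} n a_n x^(n-1) and y''(x) = sum_{n>=2} n(n-1) a_n x^(n-2).
Substitute into P(x) y'' + Q(x) y' + R(x) y = 0 with P(x) = 1, Q(x) = -2x - 2, R(x) = x - 1, and match powers of x.
Initial conditions: a_0 = 1, a_1 = 3.
Setting the coefficient of each power of x to zero and solving order by order (substituting the coefficients already found):
  x^0: 2 a_2 - 2 a_1 - a_0 = 0  ->  2 a_2 = 2 a_1 + a_0 = 7  ->  a_2 = 7/2
  x^1: 6 a_3 - 4 a_2 - 3 a_1 + a_0 = 0  ->  6 a_3 = 4 a_2 + 3 a_1 - a_0 = 22  ->  a_3 = 11/3
  x^2: 12 a_4 - 6 a_3 - 5 a_2 + a_1 = 0  ->  12 a_4 = 6 a_3 + 5 a_2 - a_1 = 73/2  ->  a_4 = 73/24
Truncated series: y(x) = 1 + 3 x + (7/2) x^2 + (11/3) x^3 + (73/24) x^4 + O(x^5).

a_0 = 1; a_1 = 3; a_2 = 7/2; a_3 = 11/3; a_4 = 73/24


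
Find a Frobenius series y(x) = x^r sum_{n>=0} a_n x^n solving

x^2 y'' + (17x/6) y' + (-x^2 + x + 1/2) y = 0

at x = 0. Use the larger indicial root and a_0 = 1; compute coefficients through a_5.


Write in Frobenius form y'' + (p(x)/x) y' + (q(x)/x^2) y = 0:
  p(x) = 17/6,  q(x) = -x^2 + x + 1/2.
Indicial equation: r(r-1) + (17/6) r + (1/2) = 0 -> roots r_1 = -1/3, r_2 = -3/2.
Take r = r_1 = -1/3. Let y(x) = x^r sum_{n>=0} a_n x^n with a_0 = 1.
Substitute y = x^r sum a_n x^n and match x^{r+n}. The recurrence is
  D(n) a_n + 1 a_{n-1} - 1 a_{n-2} = 0,  where D(n) = (r+n)(r+n-1) + (17/6)(r+n) + (1/2).
  a_n = [-1 a_{n-1} + 1 a_{n-2}] / D(n).
Since the indicial polynomial factors as (r - r_1)(r - r_2), D(n) = (r_1 + n - r_1)(r_1 + n - r_2) = n(n + 7/6).
Evaluating step by step (a_0 = 1):
  n = 1: D(1) = 1(1 + 7/6) = 13/6; numerator = -1(1) = -1; a_1 = (-1)/(13/6) = -6/13
  n = 2: D(2) = 2(2 + 7/6) = 19/3; numerator = -1(-6/13) + 1(1) = 19/13; a_2 = (19/13)/(19/3) = 3/13
  n = 3: D(3) = 3(3 + 7/6) = 25/2; numerator = -1(3/13) + 1(-6/13) = -9/13; a_3 = (-9/13)/(25/2) = -18/325
  n = 4: D(4) = 4(4 + 7/6) = 62/3; numerator = -1(-18/325) + 1(3/13) = 93/325; a_4 = (93/325)/(62/3) = 9/650
  n = 5: D(5) = 5(5 + 7/6) = 185/6; numerator = -1(9/650) + 1(-18/325) = -9/130; a_5 = (-9/130)/(185/6) = -27/12025

r = -1/3; a_0 = 1; a_1 = -6/13; a_2 = 3/13; a_3 = -18/325; a_4 = 9/650; a_5 = -27/12025


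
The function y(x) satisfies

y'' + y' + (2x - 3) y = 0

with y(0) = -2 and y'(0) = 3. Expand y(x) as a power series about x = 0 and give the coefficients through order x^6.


Ansatz: y(x) = sum_{n>=0} a_n x^n, so y'(x) = sum_{n>=1} n a_n x^(n-1) and y''(x) = sum_{n>=2} n(n-1) a_n x^(n-2).
Substitute into P(x) y'' + Q(x) y' + R(x) y = 0 with P(x) = 1, Q(x) = 1, R(x) = 2x - 3, and match powers of x.
Initial conditions: a_0 = -2, a_1 = 3.
Setting the coefficient of each power of x to zero and solving order by order (substituting the coefficients already found):
  x^0: 2 a_2 + a_1 - 3 a_0 = 0  ->  2 a_2 = -a_1 + 3 a_0 = -9  ->  a_2 = -9/2
  x^1: 6 a_3 + 2 a_2 - 3 a_1 + 2 a_0 = 0  ->  6 a_3 = -2 a_2 + 3 a_1 - 2 a_0 = 22  ->  a_3 = 11/3
  x^2: 12 a_4 + 3 a_3 - 3 a_2 + 2 a_1 = 0  ->  12 a_4 = -3 a_3 + 3 a_2 - 2 a_1 = -61/2  ->  a_4 = -61/24
  x^3: 20 a_5 + 4 a_4 - 3 a_3 + 2 a_2 = 0  ->  20 a_5 = -4 a_4 + 3 a_3 - 2 a_2 = 181/6  ->  a_5 = 181/120
  x^4: 30 a_6 + 5 a_5 - 3 a_4 + 2 a_3 = 0  ->  30 a_6 = -5 a_5 + 3 a_4 - 2 a_3 = -45/2  ->  a_6 = -3/4
Truncated series: y(x) = -2 + 3 x - (9/2) x^2 + (11/3) x^3 - (61/24) x^4 + (181/120) x^5 - (3/4) x^6 + O(x^7).

a_0 = -2; a_1 = 3; a_2 = -9/2; a_3 = 11/3; a_4 = -61/24; a_5 = 181/120; a_6 = -3/4
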